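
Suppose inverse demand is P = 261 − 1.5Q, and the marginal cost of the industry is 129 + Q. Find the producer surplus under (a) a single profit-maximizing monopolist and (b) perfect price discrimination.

Monopoly sets MR = MC: 261 − 3Q = 129 + Q ⇒ Q = 33, P = 261 − 1.5·33 = 211.5.
PS = P·Q − VC(Q) = 211.5·33 − (129·33 + ½·1·33²) = 2178.
With perfect price discrimination, output is the efficient level Q = 52.8 (where demand meets MC), but every buyer pays their willingness to pay: CS = 0 and PS = total surplus.
PS = ½·(261 − 129)·52.8 = 3484.8.

Monopoly: PS = 2178; Perfect PD: PS = 3484.8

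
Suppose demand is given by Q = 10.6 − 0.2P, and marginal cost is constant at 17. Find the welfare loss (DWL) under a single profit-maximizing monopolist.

Inverting demand: P = 53 − 5Q.
Perfect competition: P = MC = 17, so 53 − 5Q = 17 and Q = 7.2.
Monopoly sets MR = MC: 53 − 10Q = 17 ⇒ Q = 3.6, P = 53 − 5·3.6 = 35.
DWL is the triangle between Q = 3.6 and Q = 7.2: ½·(7.2 − 3.6)·(35 − 17) = 32.4.

DWL = 32.4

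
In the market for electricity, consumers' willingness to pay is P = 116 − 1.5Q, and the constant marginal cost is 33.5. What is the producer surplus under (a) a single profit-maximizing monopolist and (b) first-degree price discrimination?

Monopoly: PS = 1134.375; Perfect PD: PS = 2268.75

Monopoly sets MR = MC: 116 − 3Q = 33.5 ⇒ Q = 27.5, P = 116 − 1.5·27.5 = 74.75.
PS = (74.75 − 33.5)·27.5 = 1134.375.
Under first-degree price discrimination the firm charges each unit its demand price and produces up to where P = MC, i.e. Q = 55. Consumer surplus is zero; producer surplus equals total surplus.
PS = ½·(116 − 33.5)·55 = 2268.75.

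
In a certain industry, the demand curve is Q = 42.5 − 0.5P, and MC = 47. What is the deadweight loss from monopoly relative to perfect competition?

Inverting demand: P = 85 − 2Q.
Perfect competition: P = MC = 47, so 85 − 2Q = 47 and Q = 19.
Monopoly sets MR = MC: 85 − 4Q = 47 ⇒ Q = 9.5, P = 85 − 2·9.5 = 66.
DWL is the triangle between Q = 9.5 and Q = 19: ½·(19 − 9.5)·(66 − 47) = 90.25.

DWL = 90.25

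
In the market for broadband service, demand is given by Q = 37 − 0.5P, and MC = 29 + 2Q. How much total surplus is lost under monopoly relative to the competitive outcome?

Inverting demand: P = 74 − 2Q.
Under competition P = MC: 74 − 2Q = 29 + 2Q ⇒ Q = 11.25, P = 51.5.
A monopolist chooses Q where MR = MC. MR = 74 − 4Q; setting this equal to 29 + 2Q gives Q = 7.5 and P = 59.
CS = ½·(74 − 51.5)·11.25 = 2025/16; PS = (51.5·11.25 − 29·11.25 − ½·2·11.25²) = 2025/16; TS = 253.125.
CS = ½·(74 − 59)·7.5 = 56.25; PS = (59·7.5 − 29·7.5 − ½·2·7.5²) = 168.75; TS = 225.
DWL = 253.125 − 225 = 28.125.

DWL = 28.125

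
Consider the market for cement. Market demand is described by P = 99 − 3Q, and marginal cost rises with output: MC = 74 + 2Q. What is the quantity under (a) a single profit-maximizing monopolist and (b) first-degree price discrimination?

Monopoly: Q = 3.125; Perfect PD: Q = 5

A monopolist chooses Q where MR = MC. MR = 99 − 6Q; setting this equal to 74 + 2Q gives Q = 3.125 and P = 89.625.
With perfect price discrimination, output is the efficient level Q = 5 (where demand meets MC), but every buyer pays their willingness to pay: CS = 0 and PS = total surplus.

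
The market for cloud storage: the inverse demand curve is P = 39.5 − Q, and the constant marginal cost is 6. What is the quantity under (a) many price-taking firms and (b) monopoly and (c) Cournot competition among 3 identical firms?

Perfect competition: P = MC = 6, so 39.5 − Q = 6 and Q = 33.5.
A monopolist chooses Q where MR = MC. MR = 39.5 − 2Q; setting this equal to 6 gives Q = 16.75 and P = 22.75.
Cournot with 3 identical firms: the symmetric best-response condition is 39.5 − 4q = 6. Each firm produces q = 8.375, total output Q = 25.125, price P = 14.375.

Competition: Q = 33.5; Monopoly: Q = 16.75; Cournot: Q = 25.125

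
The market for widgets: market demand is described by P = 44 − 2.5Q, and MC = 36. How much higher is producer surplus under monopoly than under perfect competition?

Under competition P = MC = 36, so Q = (44 − 36)/2.5 = 3.2.
PS = (36 − 36)·3.2 = 0.
The monopolist equates marginal revenue to marginal cost: 44 − 5Q = 36, so Q = 1.6. From demand, P = 40.
PS = (40 − 36)·1.6 = 6.4.
Change in producer surplus: 6.4 − 0 = 6.4.

PS rises by 6.4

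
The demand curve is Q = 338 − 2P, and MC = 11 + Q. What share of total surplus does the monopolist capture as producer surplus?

PS/TS = 0.8

Inverting demand: P = 169 − 0.5Q.
A monopolist chooses Q where MR = MC. MR = 169 − Q; setting this equal to 11 + Q gives Q = 79 and P = 129.5.
CS = ½·(169 − 129.5)·79 = 1560.25.
PS = P·Q − VC(Q) = 129.5·79 − (11·79 + ½·1·79²) = 6241.
Share captured = PS/TS = 6241/7801.25 = 0.8.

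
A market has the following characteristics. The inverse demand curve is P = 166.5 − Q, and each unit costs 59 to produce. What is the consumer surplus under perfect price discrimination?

With perfect price discrimination, output is the efficient level Q = 107.5 (where demand meets MC), but every buyer pays their willingness to pay: CS = 0 and PS = total surplus.
CS = 0.

CS = 0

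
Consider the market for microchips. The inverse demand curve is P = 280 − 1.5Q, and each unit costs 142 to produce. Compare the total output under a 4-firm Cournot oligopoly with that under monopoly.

Cournot: Q = 73.6; Monopoly: Q = 46

With 4 symmetric Cournot firms, each firm's FOC gives 280 − 7.5q = 142, so q = 18.4, Q = 4·18.4 = 73.6, and P = 169.6.
Monopoly sets MR = MC: 280 − 3Q = 142 ⇒ Q = 46, P = 280 − 1.5·46 = 211.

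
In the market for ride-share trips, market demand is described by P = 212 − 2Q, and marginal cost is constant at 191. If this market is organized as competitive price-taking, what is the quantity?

Q = 10.5

Perfect competition: P = MC = 191, so 212 − 2Q = 191 and Q = 10.5.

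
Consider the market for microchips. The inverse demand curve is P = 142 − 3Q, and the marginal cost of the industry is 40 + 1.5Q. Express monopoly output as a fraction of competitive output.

Q_m/Q_c = 0.6

A monopolist chooses Q where MR = MC. MR = 142 − 6Q; setting this equal to 40 + 1.5Q gives Q = 13.6 and P = 101.2.
Under competition P = MC: 142 − 3Q = 40 + 1.5Q ⇒ Q = 68/3, P = 74.
Ratio Q_m/Q_c = 13.6/(68/3) = 0.6.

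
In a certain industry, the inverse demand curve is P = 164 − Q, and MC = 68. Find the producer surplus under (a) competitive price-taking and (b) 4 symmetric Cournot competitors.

Competition: PS = 0; Cournot: PS = 1474.56

Under competition P = MC = 68, so Q = (164 − 68)/1 = 96.
PS = (68 − 68)·96 = 0.
In a 4-firm Cournot equilibrium, symmetry and the first-order condition give q = (164 − 68)/(5) = 19.2. So Q = 76.8 and P = 87.2.
PS = (87.2 − 68)·76.8 = 1474.56.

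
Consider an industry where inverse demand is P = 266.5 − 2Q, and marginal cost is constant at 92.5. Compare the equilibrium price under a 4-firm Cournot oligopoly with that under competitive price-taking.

Cournot: P = 127.3; Competition: P = 92.5

With 4 symmetric Cournot firms, each firm's FOC gives 266.5 − 10q = 92.5, so q = 17.4, Q = 4·17.4 = 69.6, and P = 127.3.
Perfect competition: P = MC = 92.5, so 266.5 − 2Q = 92.5 and Q = 87.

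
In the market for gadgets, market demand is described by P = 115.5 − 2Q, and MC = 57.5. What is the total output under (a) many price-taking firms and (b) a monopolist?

Under competition P = MC = 57.5, so Q = (115.5 − 57.5)/2 = 29.
The monopolist equates marginal revenue to marginal cost: 115.5 − 4Q = 57.5, so Q = 14.5. From demand, P = 86.5.

Competition: Q = 29; Monopoly: Q = 14.5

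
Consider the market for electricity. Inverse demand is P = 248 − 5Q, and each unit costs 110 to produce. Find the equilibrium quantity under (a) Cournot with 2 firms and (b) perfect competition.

Cournot: Q = 18.4; Competition: Q = 27.6

With 2 symmetric Cournot firms, each firm's FOC gives 248 − 15q = 110, so q = 9.2, Q = 2·9.2 = 18.4, and P = 156.
Perfect competition: P = MC = 110, so 248 − 5Q = 110 and Q = 27.6.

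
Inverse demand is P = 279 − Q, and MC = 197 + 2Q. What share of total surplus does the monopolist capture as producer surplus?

A monopolist chooses Q where MR = MC. MR = 279 − 2Q; setting this equal to 197 + 2Q gives Q = 20.5 and P = 258.5.
CS = ½·(279 − 258.5)·20.5 = 210.125.
PS = P·Q − VC(Q) = 258.5·20.5 − (197·20.5 + ½·2·20.5²) = 840.5.
Share captured = PS/TS = 840.5/1050.625 = 0.8.

PS/TS = 0.8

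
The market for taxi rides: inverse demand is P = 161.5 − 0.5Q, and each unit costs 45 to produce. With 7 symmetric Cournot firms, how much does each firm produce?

q_i = 29.125

With 7 symmetric Cournot firms, each firm's FOC gives 161.5 − 4q = 45, so q = 29.125, Q = 7·29.125 = 203.875, and P = 953/16.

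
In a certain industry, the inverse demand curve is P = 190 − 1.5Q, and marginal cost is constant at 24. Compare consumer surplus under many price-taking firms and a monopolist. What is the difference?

Under competition P = MC = 24, so Q = (190 − 24)/1.5 = 332/3.
CS = ½·(190 − 24)·332/3 = 27556/3.
A monopolist chooses Q where MR = MC. MR = 190 − 3Q; setting this equal to 24 gives Q = 166/3 and P = 107.
CS = ½·(190 − 107)·166/3 = 6889/3.
Change in consumer surplus: 6889/3 − 27556/3 = −6889.

Consumer surplus falls by 6889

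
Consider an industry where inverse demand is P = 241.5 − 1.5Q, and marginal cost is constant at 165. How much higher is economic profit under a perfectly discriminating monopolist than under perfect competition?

π rises by 1950.75

Under competition P = MC = 165, so Q = (241.5 − 165)/1.5 = 51.
Profit = (165 − 165)·51 = 0.
With perfect price discrimination, output is the efficient level Q = 51 (where demand meets MC), but every buyer pays their willingness to pay: CS = 0 and PS = total surplus.
PS equals the full surplus area, 1950.75. Profit = 1950.75 = 1950.75.
Change in economic profit: 1950.75 − 0 = 1950.75.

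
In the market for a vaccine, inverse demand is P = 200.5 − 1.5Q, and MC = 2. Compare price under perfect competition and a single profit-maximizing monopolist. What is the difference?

P rises by 99.25

Perfect competition: P = MC = 2, so 200.5 − 1.5Q = 2 and Q = 397/3.
Monopoly sets MR = MC: 200.5 − 3Q = 2 ⇒ Q = 397/6, P = 200.5 − 1.5·397/6 = 101.25.
Change in price: 101.25 − 2 = 99.25.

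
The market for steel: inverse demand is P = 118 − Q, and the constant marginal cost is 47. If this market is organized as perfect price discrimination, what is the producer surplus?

PS = 2520.5

A perfectly discriminating monopolist sells every unit with P(Q) ≥ MC(Q), so output equals the competitive quantity Q = 71. Each buyer pays their reservation price, so CS = 0 and the firm captures all surplus.
PS = ½·(118 − 47)·71 = 2520.5.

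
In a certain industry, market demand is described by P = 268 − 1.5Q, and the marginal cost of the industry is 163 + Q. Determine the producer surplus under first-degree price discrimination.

PS = 2205

With perfect price discrimination, output is the efficient level Q = 42 (where demand meets MC), but every buyer pays their willingness to pay: CS = 0 and PS = total surplus.
PS = ½·(268 − 163)·42 = 2205.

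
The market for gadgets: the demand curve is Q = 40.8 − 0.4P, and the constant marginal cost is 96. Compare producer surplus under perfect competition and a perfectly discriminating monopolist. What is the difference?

Inverting demand: P = 102 − 2.5Q.
Under competition P = MC = 96, so Q = (102 − 96)/2.5 = 2.4.
PS = (96 − 96)·2.4 = 0.
Under first-degree price discrimination the firm charges each unit its demand price and produces up to where P = MC, i.e. Q = 2.4. Consumer surplus is zero; producer surplus equals total surplus.
PS = ½·(102 − 96)·2.4 = 7.2.
Change in producer surplus: 7.2 − 0 = 7.2.

Producer surplus rises by 7.2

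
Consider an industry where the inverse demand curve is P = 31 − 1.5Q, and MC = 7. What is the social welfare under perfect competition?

Competitive firms price at marginal cost: P = 7, giving Q = 16.
CS = ½·(31 − 7)·16 = 192; PS = (7 − 7)·16 = 0; TS = 192.

TS = 192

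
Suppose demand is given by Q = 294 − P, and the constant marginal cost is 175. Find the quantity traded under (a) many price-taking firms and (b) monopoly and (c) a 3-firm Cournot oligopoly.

Competition: Q = 119; Monopoly: Q = 59.5; Cournot: Q = 89.25

Inverting demand: P = 294 − Q.
Perfect competition: P = MC = 175, so 294 − Q = 175 and Q = 119.
Monopoly sets MR = MC: 294 − 2Q = 175 ⇒ Q = 59.5, P = 294 − 59.5 = 234.5.
With 3 symmetric Cournot firms, each firm's FOC gives 294 − 4q = 175, so q = 29.75, Q = 3·29.75 = 89.25, and P = 204.75.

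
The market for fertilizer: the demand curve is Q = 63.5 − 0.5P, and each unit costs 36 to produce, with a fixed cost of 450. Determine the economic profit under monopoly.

Inverting demand: P = 127 − 2Q.
The monopolist equates marginal revenue to marginal cost: 127 − 4Q = 36, so Q = 22.75. From demand, P = 81.5.
Profit = (81.5 − 36)·22.75 − 450 = 585.125.

Profit = 585.125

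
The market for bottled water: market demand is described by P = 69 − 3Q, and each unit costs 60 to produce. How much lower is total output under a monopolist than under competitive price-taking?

Total output falls by 1.5

Under competition P = MC = 60, so Q = (69 − 60)/3 = 3.
The monopolist equates marginal revenue to marginal cost: 69 − 6Q = 60, so Q = 1.5. From demand, P = 64.5.
Change in total output: 1.5 − 3 = −1.5.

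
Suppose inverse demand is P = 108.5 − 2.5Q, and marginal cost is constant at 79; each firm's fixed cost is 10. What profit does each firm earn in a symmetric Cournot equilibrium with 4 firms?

π_i = 3.924

With 4 symmetric Cournot firms, each firm's FOC gives 108.5 − 12.5q = 79, so q = 2.36, Q = 4·2.36 = 9.44, and P = 84.9.
Each firm's profit = (84.9 − 79)·2.36 − 10 = 3.924.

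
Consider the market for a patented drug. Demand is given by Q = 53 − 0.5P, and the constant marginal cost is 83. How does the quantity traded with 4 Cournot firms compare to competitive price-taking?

Cournot: Q = 9.2; Competition: Q = 11.5

Inverting demand: P = 106 − 2Q.
In a 4-firm Cournot equilibrium, symmetry and the first-order condition give q = (106 − 83)/(10) = 2.3. So Q = 9.2 and P = 87.6.
Competitive firms price at marginal cost: P = 83, giving Q = 11.5.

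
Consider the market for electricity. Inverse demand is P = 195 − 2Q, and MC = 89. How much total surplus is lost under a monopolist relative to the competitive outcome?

DWL = 702.25

Under competition P = MC = 89, so Q = (195 − 89)/2 = 53.
A monopolist chooses Q where MR = MC. MR = 195 − 4Q; setting this equal to 89 gives Q = 26.5 and P = 142.
DWL is the triangle between Q = 26.5 and Q = 53: ½·(53 − 26.5)·(142 − 89) = 702.25.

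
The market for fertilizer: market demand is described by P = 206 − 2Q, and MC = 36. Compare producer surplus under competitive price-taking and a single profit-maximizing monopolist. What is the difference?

Producer surplus rises by 3612.5

Perfect competition: P = MC = 36, so 206 − 2Q = 36 and Q = 85.
PS = (36 − 36)·85 = 0.
The monopolist equates marginal revenue to marginal cost: 206 − 4Q = 36, so Q = 42.5. From demand, P = 121.
PS = (121 − 36)·42.5 = 3612.5.
Change in producer surplus: 3612.5 − 0 = 3612.5.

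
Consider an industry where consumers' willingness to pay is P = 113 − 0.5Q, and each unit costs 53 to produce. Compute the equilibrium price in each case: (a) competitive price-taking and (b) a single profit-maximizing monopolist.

Competition: P = 53; Monopoly: P = 83

Under competition P = MC = 53, so Q = (113 − 53)/0.5 = 120.
The monopolist equates marginal revenue to marginal cost: 113 − Q = 53, so Q = 60. From demand, P = 83.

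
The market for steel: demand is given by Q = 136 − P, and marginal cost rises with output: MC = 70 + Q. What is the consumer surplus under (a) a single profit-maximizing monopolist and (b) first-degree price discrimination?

Inverting demand: P = 136 − Q.
The monopolist equates marginal revenue to marginal cost: 136 − 2Q = 70 + Q, so Q = 22. From demand, P = 114.
CS = ½·(136 − 114)·22 = 242.
Under first-degree price discrimination the firm charges each unit its demand price and produces up to where P = MC, i.e. Q = 33. Consumer surplus is zero; producer surplus equals total surplus.
CS = 0.

Monopoly: CS = 242; Perfect PD: CS = 0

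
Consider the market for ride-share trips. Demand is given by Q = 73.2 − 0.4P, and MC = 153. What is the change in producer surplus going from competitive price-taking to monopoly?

Inverting demand: P = 183 − 2.5Q.
Under competition P = MC = 153, so Q = (183 − 153)/2.5 = 12.
PS = (153 − 153)·12 = 0.
A monopolist chooses Q where MR = MC. MR = 183 − 5Q; setting this equal to 153 gives Q = 6 and P = 168.
PS = (168 − 153)·6 = 90.
Change in producer surplus: 90 − 0 = 90.

PS rises by 90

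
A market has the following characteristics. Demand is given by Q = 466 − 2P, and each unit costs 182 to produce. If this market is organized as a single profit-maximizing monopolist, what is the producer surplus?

PS = 1300.5

Inverting demand: P = 233 − 0.5Q.
Monopoly sets MR = MC: 233 − Q = 182 ⇒ Q = 51, P = 233 − 0.5·51 = 207.5.
PS = (207.5 − 182)·51 = 1300.5.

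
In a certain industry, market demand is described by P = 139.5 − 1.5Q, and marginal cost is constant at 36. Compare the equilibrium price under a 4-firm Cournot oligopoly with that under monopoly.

Cournot: P = 56.7; Monopoly: P = 87.75

With 4 symmetric Cournot firms, each firm's FOC gives 139.5 − 7.5q = 36, so q = 13.8, Q = 4·13.8 = 55.2, and P = 56.7.
A monopolist chooses Q where MR = MC. MR = 139.5 − 3Q; setting this equal to 36 gives Q = 34.5 and P = 87.75.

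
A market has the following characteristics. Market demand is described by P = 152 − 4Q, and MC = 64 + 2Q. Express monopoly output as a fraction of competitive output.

Q_m/Q_c = 0.6

Monopoly sets MR = MC: 152 − 8Q = 64 + 2Q ⇒ Q = 8.8, P = 152 − 4·8.8 = 116.8.
Competitive equilibrium sets price equal to marginal cost: 152 − 4Q = 64 + 2Q, so Q = 44/3 and P = 280/3.
Ratio Q_m/Q_c = 8.8/(44/3) = 0.6.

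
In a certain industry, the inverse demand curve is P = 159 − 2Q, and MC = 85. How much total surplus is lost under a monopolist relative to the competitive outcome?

Under competition P = MC = 85, so Q = (159 − 85)/2 = 37.
The monopolist equates marginal revenue to marginal cost: 159 − 4Q = 85, so Q = 18.5. From demand, P = 122.
DWL is the triangle between Q = 18.5 and Q = 37: ½·(37 − 18.5)·(122 − 85) = 342.25.

DWL = 342.25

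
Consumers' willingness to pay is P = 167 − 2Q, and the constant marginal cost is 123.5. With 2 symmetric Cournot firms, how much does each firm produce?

q_i = 7.25

With 2 symmetric Cournot firms, each firm's FOC gives 167 − 6q = 123.5, so q = 7.25, Q = 2·7.25 = 14.5, and P = 138.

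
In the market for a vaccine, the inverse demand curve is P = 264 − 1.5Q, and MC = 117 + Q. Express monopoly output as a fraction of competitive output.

Monopoly sets MR = MC: 264 − 3Q = 117 + Q ⇒ Q = 36.75, P = 264 − 1.5·36.75 = 208.875.
Competitive equilibrium sets price equal to marginal cost: 264 − 1.5Q = 117 + Q, so Q = 58.8 and P = 175.8.
Ratio Q_m/Q_c = 36.75/58.8 = 0.625.

Q_m/Q_c = 0.625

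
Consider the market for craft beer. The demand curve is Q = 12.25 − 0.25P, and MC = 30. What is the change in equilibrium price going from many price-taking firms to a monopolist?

Inverting demand: P = 49 − 4Q.
Perfect competition: P = MC = 30, so 49 − 4Q = 30 and Q = 4.75.
A monopolist chooses Q where MR = MC. MR = 49 − 8Q; setting this equal to 30 gives Q = 2.375 and P = 39.5.
Change in equilibrium price: 39.5 − 30 = 9.5.

P rises by 9.5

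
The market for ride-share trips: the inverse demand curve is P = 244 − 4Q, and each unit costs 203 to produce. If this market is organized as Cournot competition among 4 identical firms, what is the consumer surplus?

Cournot with 4 identical firms: the symmetric best-response condition is 244 − 20q = 203. Each firm produces q = 2.05, total output Q = 8.2, price P = 211.2.
CS = ½·(244 − 211.2)·8.2 = 134.48.

CS = 134.48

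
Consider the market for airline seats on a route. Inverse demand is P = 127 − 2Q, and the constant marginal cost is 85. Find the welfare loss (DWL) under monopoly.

DWL = 110.25

Under competition P = MC = 85, so Q = (127 − 85)/2 = 21.
The monopolist equates marginal revenue to marginal cost: 127 − 4Q = 85, so Q = 10.5. From demand, P = 106.
DWL is the triangle between Q = 10.5 and Q = 21: ½·(21 − 10.5)·(106 − 85) = 110.25.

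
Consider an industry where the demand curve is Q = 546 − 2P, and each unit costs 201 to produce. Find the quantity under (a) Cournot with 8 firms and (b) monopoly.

Cournot: Q = 128; Monopoly: Q = 72

Inverting demand: P = 273 − 0.5Q.
With 8 symmetric Cournot firms, each firm's FOC gives 273 − 4.5q = 201, so q = 16, Q = 8·16 = 128, and P = 209.
Monopoly sets MR = MC: 273 − Q = 201 ⇒ Q = 72, P = 273 − 0.5·72 = 237.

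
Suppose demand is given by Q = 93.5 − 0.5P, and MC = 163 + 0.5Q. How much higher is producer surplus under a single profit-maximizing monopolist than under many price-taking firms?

Inverting demand: P = 187 − 2Q.
Competitive equilibrium sets price equal to marginal cost: 187 − 2Q = 163 + 0.5Q, so Q = 9.6 and P = 167.8.
PS = P·Q − VC(Q) = 167.8·9.6 − (163·9.6 + ½·0.5·9.6²) = 23.04.
A monopolist chooses Q where MR = MC. MR = 187 − 4Q; setting this equal to 163 + 0.5Q gives Q = 16/3 and P = 529/3.
PS = P·Q − VC(Q) = 529/3·16/3 − (163·16/3 + ½·0.5·(16/3)²) = 64.
Change in producer surplus: 64 − 23.04 = 40.96.

PS rises by 40.96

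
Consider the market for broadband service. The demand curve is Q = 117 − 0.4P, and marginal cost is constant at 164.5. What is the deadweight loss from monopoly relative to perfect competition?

Inverting demand: P = 292.5 − 2.5Q.
Competitive firms price at marginal cost: P = 164.5, giving Q = 51.2.
The monopolist equates marginal revenue to marginal cost: 292.5 − 5Q = 164.5, so Q = 25.6. From demand, P = 228.5.
DWL is the triangle between Q = 25.6 and Q = 51.2: ½·(51.2 − 25.6)·(228.5 − 164.5) = 819.2.

DWL = 819.2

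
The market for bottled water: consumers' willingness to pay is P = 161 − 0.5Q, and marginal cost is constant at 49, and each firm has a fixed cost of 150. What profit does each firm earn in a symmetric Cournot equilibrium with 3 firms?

π_i = 1418

With 3 symmetric Cournot firms, each firm's FOC gives 161 − 2q = 49, so q = 56, Q = 3·56 = 168, and P = 77.
Each firm's profit = (77 − 49)·56 − 150 = 1418.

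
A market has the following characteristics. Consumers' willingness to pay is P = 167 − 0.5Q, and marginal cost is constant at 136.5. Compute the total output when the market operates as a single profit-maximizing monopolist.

Q = 30.5

Monopoly sets MR = MC: 167 − Q = 136.5 ⇒ Q = 30.5, P = 167 − 0.5·30.5 = 151.75.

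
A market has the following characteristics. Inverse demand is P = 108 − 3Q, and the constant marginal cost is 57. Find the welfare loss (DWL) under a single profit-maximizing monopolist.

Under competition P = MC = 57, so Q = (108 − 57)/3 = 17.
The monopolist equates marginal revenue to marginal cost: 108 − 6Q = 57, so Q = 8.5. From demand, P = 82.5.
DWL is the triangle between Q = 8.5 and Q = 17: ½·(17 − 8.5)·(82.5 − 57) = 108.375.

DWL = 108.375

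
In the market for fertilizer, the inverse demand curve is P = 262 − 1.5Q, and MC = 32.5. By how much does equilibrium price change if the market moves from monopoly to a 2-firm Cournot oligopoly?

Monopoly sets MR = MC: 262 − 3Q = 32.5 ⇒ Q = 76.5, P = 262 − 1.5·76.5 = 147.25.
With 2 symmetric Cournot firms, each firm's FOC gives 262 − 4.5q = 32.5, so q = 51, Q = 2·51 = 102, and P = 109.
Change in equilibrium price: 109 − 147.25 = −38.25.

P falls by 38.25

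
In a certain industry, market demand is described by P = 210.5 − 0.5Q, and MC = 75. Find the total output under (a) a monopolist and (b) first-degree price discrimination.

Monopoly: Q = 135.5; Perfect PD: Q = 271

Monopoly sets MR = MC: 210.5 − Q = 75 ⇒ Q = 135.5, P = 210.5 − 0.5·135.5 = 142.75.
Under first-degree price discrimination the firm charges each unit its demand price and produces up to where P = MC, i.e. Q = 271. Consumer surplus is zero; producer surplus equals total surplus.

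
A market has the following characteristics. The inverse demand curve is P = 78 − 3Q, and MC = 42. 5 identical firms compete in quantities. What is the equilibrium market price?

With 5 symmetric Cournot firms, each firm's FOC gives 78 − 18q = 42, so q = 2, Q = 5·2 = 10, and P = 48.

P = 48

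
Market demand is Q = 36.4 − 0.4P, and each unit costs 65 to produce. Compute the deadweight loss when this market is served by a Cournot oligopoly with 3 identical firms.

DWL = 8.45

Inverting demand: P = 91 − 2.5Q.
Competitive firms price at marginal cost: P = 65, giving Q = 10.4.
Cournot with 3 identical firms: the symmetric best-response condition is 91 − 10q = 65. Each firm produces q = 2.6, total output Q = 7.8, price P = 71.5.
DWL is the triangle between Q = 7.8 and Q = 10.4: ½·(10.4 − 7.8)·(71.5 − 65) = 8.45.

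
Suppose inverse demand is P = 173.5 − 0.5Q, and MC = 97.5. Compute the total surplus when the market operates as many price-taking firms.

Competitive firms price at marginal cost: P = 97.5, giving Q = 152.
CS = ½·(173.5 − 97.5)·152 = 5776; PS = (97.5 − 97.5)·152 = 0; TS = 5776.

TS = 5776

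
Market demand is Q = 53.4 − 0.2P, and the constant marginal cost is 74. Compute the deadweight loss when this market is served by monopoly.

DWL = 931.225

Inverting demand: P = 267 − 5Q.
Under competition P = MC = 74, so Q = (267 − 74)/5 = 38.6.
The monopolist equates marginal revenue to marginal cost: 267 − 10Q = 74, so Q = 19.3. From demand, P = 170.5.
DWL is the triangle between Q = 19.3 and Q = 38.6: ½·(38.6 − 19.3)·(170.5 − 74) = 931.225.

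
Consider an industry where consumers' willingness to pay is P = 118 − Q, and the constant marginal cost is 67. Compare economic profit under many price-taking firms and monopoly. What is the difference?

Perfect competition: P = MC = 67, so 118 − Q = 67 and Q = 51.
Profit = (67 − 67)·51 = 0.
The monopolist equates marginal revenue to marginal cost: 118 − 2Q = 67, so Q = 25.5. From demand, P = 92.5.
Profit = (92.5 − 67)·25.5 = 650.25.
Change in economic profit: 650.25 − 0 = 650.25.

π rises by 650.25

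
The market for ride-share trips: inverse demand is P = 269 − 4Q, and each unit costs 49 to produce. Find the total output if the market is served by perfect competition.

Q = 55

Competitive firms price at marginal cost: P = 49, giving Q = 55.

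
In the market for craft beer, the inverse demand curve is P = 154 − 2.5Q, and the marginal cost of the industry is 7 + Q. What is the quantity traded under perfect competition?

Competitive equilibrium sets price equal to marginal cost: 154 − 2.5Q = 7 + Q, so Q = 42 and P = 49.

Q = 42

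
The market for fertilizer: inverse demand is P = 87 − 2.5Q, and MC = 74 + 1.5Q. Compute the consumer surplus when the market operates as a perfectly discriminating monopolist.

A perfectly discriminating monopolist sells every unit with P(Q) ≥ MC(Q), so output equals the competitive quantity Q = 3.25. Each buyer pays their reservation price, so CS = 0 and the firm captures all surplus.
CS = 0.

CS = 0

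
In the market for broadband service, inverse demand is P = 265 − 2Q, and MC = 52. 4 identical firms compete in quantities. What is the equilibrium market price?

P = 94.6

Cournot with 4 identical firms: the symmetric best-response condition is 265 − 10q = 52. Each firm produces q = 21.3, total output Q = 85.2, price P = 94.6.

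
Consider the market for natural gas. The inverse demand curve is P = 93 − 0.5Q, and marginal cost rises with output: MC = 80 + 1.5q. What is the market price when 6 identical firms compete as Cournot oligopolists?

P = 85.2

Cournot with 6 identical firms: the symmetric best-response condition is 93 − 3.5q = 80 + 1.5q. Each firm produces q = 2.6, total output Q = 15.6, price P = 85.2.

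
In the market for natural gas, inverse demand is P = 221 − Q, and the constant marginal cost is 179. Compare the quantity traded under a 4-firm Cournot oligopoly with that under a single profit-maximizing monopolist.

Cournot with 4 identical firms: the symmetric best-response condition is 221 − 5q = 179. Each firm produces q = 8.4, total output Q = 33.6, price P = 187.4.
The monopolist equates marginal revenue to marginal cost: 221 − 2Q = 179, so Q = 21. From demand, P = 200.

Cournot: Q = 33.6; Monopoly: Q = 21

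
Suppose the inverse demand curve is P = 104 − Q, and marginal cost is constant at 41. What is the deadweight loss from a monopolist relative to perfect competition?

Under competition P = MC = 41, so Q = (104 − 41)/1 = 63.
A monopolist chooses Q where MR = MC. MR = 104 − 2Q; setting this equal to 41 gives Q = 31.5 and P = 72.5.
DWL is the triangle between Q = 31.5 and Q = 63: ½·(63 − 31.5)·(72.5 − 41) = 496.125.

DWL = 496.125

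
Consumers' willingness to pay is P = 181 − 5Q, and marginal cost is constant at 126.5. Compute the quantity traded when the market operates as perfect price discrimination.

With perfect price discrimination, output is the efficient level Q = 10.9 (where demand meets MC), but every buyer pays their willingness to pay: CS = 0 and PS = total surplus.

Q = 10.9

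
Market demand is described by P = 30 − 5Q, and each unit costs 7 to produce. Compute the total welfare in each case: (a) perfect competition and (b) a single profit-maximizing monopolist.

Competition: TS = 52.9; Monopoly: TS = 39.675

Competitive firms price at marginal cost: P = 7, giving Q = 4.6.
CS = ½·(30 − 7)·4.6 = 52.9; PS = (7 − 7)·4.6 = 0; TS = 52.9.
The monopolist equates marginal revenue to marginal cost: 30 − 10Q = 7, so Q = 2.3. From demand, P = 18.5.
CS = ½·(30 − 18.5)·2.3 = 13.225; PS = (18.5 − 7)·2.3 = 26.45; TS = 39.675.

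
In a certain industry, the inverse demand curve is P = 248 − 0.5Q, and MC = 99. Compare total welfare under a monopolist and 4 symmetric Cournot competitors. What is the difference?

Monopoly sets MR = MC: 248 − Q = 99 ⇒ Q = 149, P = 248 − 0.5·149 = 173.5.
CS = ½·(248 − 173.5)·149 = 5550.25; PS = (173.5 − 99)·149 = 11100.5; TS = 16650.75.
With 4 symmetric Cournot firms, each firm's FOC gives 248 − 2.5q = 99, so q = 59.6, Q = 4·59.6 = 238.4, and P = 128.8.
CS = ½·(248 − 128.8)·238.4 = 14208.64; PS = (128.8 − 99)·238.4 = 7104.32; TS = 21312.96.
Change in total welfare: 21312.96 − 16650.75 = 4662.21.

TS rises by 4662.21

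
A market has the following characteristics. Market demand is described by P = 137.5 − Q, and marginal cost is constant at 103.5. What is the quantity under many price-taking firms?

Q = 34

Perfect competition: P = MC = 103.5, so 137.5 − Q = 103.5 and Q = 34.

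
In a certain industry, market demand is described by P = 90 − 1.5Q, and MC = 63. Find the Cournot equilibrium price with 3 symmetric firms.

P = 69.75

With 3 symmetric Cournot firms, each firm's FOC gives 90 − 6q = 63, so q = 4.5, Q = 3·4.5 = 13.5, and P = 69.75.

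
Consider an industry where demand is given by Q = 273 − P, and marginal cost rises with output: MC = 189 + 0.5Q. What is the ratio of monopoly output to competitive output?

Q_m/Q_c = 0.6

Inverting demand: P = 273 − Q.
The monopolist equates marginal revenue to marginal cost: 273 − 2Q = 189 + 0.5Q, so Q = 33.6. From demand, P = 239.4.
Competitive equilibrium sets price equal to marginal cost: 273 − Q = 189 + 0.5Q, so Q = 56 and P = 217.
Ratio Q_m/Q_c = 33.6/56 = 0.6.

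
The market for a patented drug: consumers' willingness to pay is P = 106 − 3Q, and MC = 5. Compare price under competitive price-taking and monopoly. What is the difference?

Price rises by 50.5

Under competition P = MC = 5, so Q = (106 − 5)/3 = 101/3.
Monopoly sets MR = MC: 106 − 6Q = 5 ⇒ Q = 101/6, P = 106 − 3·101/6 = 55.5.
Change in price: 55.5 − 5 = 50.5.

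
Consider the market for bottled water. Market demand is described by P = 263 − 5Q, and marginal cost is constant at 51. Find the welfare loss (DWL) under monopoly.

Under competition P = MC = 51, so Q = (263 − 51)/5 = 42.4.
A monopolist chooses Q where MR = MC. MR = 263 − 10Q; setting this equal to 51 gives Q = 21.2 and P = 157.
DWL is the triangle between Q = 21.2 and Q = 42.4: ½·(42.4 − 21.2)·(157 − 51) = 1123.6.

DWL = 1123.6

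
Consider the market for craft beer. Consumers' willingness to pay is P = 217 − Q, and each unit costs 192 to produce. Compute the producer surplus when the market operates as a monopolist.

The monopolist equates marginal revenue to marginal cost: 217 − 2Q = 192, so Q = 12.5. From demand, P = 204.5.
PS = (204.5 − 192)·12.5 = 156.25.

PS = 156.25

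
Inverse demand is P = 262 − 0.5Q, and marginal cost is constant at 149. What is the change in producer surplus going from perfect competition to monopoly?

Producer surplus rises by 6384.5

Perfect competition: P = MC = 149, so 262 − 0.5Q = 149 and Q = 226.
PS = (149 − 149)·226 = 0.
A monopolist chooses Q where MR = MC. MR = 262 − Q; setting this equal to 149 gives Q = 113 and P = 205.5.
PS = (205.5 − 149)·113 = 6384.5.
Change in producer surplus: 6384.5 − 0 = 6384.5.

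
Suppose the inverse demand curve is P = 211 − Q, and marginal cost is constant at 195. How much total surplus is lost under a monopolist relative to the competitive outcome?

DWL = 32

Competitive firms price at marginal cost: P = 195, giving Q = 16.
The monopolist equates marginal revenue to marginal cost: 211 − 2Q = 195, so Q = 8. From demand, P = 203.
DWL is the triangle between Q = 8 and Q = 16: ½·(16 − 8)·(203 − 195) = 32.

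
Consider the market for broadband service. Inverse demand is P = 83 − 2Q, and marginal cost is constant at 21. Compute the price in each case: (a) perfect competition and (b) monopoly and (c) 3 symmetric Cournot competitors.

Competition: P = 21; Monopoly: P = 52; Cournot: P = 36.5

Under competition P = MC = 21, so Q = (83 − 21)/2 = 31.
The monopolist equates marginal revenue to marginal cost: 83 − 4Q = 21, so Q = 15.5. From demand, P = 52.
In a 3-firm Cournot equilibrium, symmetry and the first-order condition give q = (83 − 21)/(8) = 7.75. So Q = 23.25 and P = 36.5.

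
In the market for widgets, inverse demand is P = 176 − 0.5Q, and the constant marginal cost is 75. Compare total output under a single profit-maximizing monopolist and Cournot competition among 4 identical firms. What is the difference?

The monopolist equates marginal revenue to marginal cost: 176 − Q = 75, so Q = 101. From demand, P = 125.5.
Cournot with 4 identical firms: the symmetric best-response condition is 176 − 2.5q = 75. Each firm produces q = 40.4, total output Q = 161.6, price P = 95.2.
Change in total output: 161.6 − 101 = 60.6.

Q rises by 60.6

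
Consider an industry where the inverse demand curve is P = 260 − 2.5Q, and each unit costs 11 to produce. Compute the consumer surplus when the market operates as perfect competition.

CS = 12400.2

Competitive firms price at marginal cost: P = 11, giving Q = 99.6.
CS = ½·(260 − 11)·99.6 = 12400.2.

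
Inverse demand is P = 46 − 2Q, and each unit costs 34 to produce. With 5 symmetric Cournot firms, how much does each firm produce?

Cournot with 5 identical firms: the symmetric best-response condition is 46 − 12q = 34. Each firm produces q = 1, total output Q = 5, price P = 36.

q_i = 1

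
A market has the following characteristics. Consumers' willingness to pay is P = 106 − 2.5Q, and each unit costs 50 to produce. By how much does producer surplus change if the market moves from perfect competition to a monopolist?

PS rises by 313.6

Under competition P = MC = 50, so Q = (106 − 50)/2.5 = 22.4.
PS = (50 − 50)·22.4 = 0.
A monopolist chooses Q where MR = MC. MR = 106 − 5Q; setting this equal to 50 gives Q = 11.2 and P = 78.
PS = (78 − 50)·11.2 = 313.6.
Change in producer surplus: 313.6 − 0 = 313.6.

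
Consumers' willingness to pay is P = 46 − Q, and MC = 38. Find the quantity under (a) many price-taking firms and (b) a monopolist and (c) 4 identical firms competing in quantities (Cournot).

Under competition P = MC = 38, so Q = (46 − 38)/1 = 8.
The monopolist equates marginal revenue to marginal cost: 46 − 2Q = 38, so Q = 4. From demand, P = 42.
With 4 symmetric Cournot firms, each firm's FOC gives 46 − 5q = 38, so q = 1.6, Q = 4·1.6 = 6.4, and P = 39.6.

Competition: Q = 8; Monopoly: Q = 4; Cournot: Q = 6.4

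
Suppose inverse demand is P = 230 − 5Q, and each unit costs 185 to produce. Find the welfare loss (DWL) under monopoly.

Competitive firms price at marginal cost: P = 185, giving Q = 9.
Monopoly sets MR = MC: 230 − 10Q = 185 ⇒ Q = 4.5, P = 230 − 5·4.5 = 207.5.
DWL is the triangle between Q = 4.5 and Q = 9: ½·(9 − 4.5)·(207.5 − 185) = 50.625.

DWL = 50.625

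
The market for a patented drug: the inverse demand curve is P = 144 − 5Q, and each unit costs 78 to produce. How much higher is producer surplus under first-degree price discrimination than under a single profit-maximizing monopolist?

PS rises by 217.8

Monopoly sets MR = MC: 144 − 10Q = 78 ⇒ Q = 6.6, P = 144 − 5·6.6 = 111.
PS = (111 − 78)·6.6 = 217.8.
Under first-degree price discrimination the firm charges each unit its demand price and produces up to where P = MC, i.e. Q = 13.2. Consumer surplus is zero; producer surplus equals total surplus.
PS = ½·(144 − 78)·13.2 = 435.6.
Change in producer surplus: 435.6 − 217.8 = 217.8.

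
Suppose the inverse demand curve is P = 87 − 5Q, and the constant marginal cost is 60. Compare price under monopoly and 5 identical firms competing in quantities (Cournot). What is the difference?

P falls by 9

The monopolist equates marginal revenue to marginal cost: 87 − 10Q = 60, so Q = 2.7. From demand, P = 73.5.
Cournot with 5 identical firms: the symmetric best-response condition is 87 − 30q = 60. Each firm produces q = 0.9, total output Q = 4.5, price P = 64.5.
Change in price: 64.5 − 73.5 = −9.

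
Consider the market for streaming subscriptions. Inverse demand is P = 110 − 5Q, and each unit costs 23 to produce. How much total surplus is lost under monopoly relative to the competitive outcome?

DWL = 189.225

Perfect competition: P = MC = 23, so 110 − 5Q = 23 and Q = 17.4.
A monopolist chooses Q where MR = MC. MR = 110 − 10Q; setting this equal to 23 gives Q = 8.7 and P = 66.5.
DWL is the triangle between Q = 8.7 and Q = 17.4: ½·(17.4 − 8.7)·(66.5 − 23) = 189.225.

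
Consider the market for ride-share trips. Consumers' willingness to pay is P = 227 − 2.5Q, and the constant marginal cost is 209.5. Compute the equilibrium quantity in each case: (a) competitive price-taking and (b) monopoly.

Competitive firms price at marginal cost: P = 209.5, giving Q = 7.
A monopolist chooses Q where MR = MC. MR = 227 − 5Q; setting this equal to 209.5 gives Q = 3.5 and P = 218.25.

Competition: Q = 7; Monopoly: Q = 3.5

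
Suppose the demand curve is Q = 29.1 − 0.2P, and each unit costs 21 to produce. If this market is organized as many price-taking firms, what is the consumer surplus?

Inverting demand: P = 145.5 − 5Q.
Perfect competition: P = MC = 21, so 145.5 − 5Q = 21 and Q = 24.9.
CS = ½·(145.5 − 21)·24.9 = 1550.025.

CS = 1550.025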